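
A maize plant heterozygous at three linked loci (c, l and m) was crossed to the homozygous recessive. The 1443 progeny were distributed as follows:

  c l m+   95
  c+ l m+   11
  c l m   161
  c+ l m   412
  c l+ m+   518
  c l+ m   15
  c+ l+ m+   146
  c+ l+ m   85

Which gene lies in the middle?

The two most frequent reciprocal classes, c+ l m and c l+ m+, are the parental types, so the F1 was c+ l m / c l+ m+.
The two rarest classes, c+ l m+ and c l+ m, are the double crossovers. Comparing them with the parentals, only the m allele has switched, so m is the middle locus and the order is c – m – l.

m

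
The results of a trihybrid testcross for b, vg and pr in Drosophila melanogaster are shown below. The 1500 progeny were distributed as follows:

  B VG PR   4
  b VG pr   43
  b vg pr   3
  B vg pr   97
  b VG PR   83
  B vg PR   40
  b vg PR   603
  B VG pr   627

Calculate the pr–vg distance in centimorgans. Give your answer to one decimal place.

12.5 centimorgans

The two most frequent reciprocal classes, b vg PR and B VG pr, are the parental types, so the F1 was b vg PR / B VG pr.
The two rarest classes, b vg pr and B VG PR, are the double crossovers. Comparing them with the parentals, only the pr allele has switched, so pr is the middle locus and the order is vg – pr – b.
Crossovers in the vg–pr interval produce the single-crossover classes b VG PR and B vg pr (83 + 97 = 180) plus the double crossovers (7).
RF(vg–pr) = (180 + 7) / 1500 = 187/1500 = 0.1247 → 12.5 centimorgans.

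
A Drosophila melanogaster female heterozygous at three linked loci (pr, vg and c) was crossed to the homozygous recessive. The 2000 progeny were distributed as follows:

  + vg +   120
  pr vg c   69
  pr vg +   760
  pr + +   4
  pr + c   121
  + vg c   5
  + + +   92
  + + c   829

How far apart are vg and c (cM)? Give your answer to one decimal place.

8.5 cM

The two most frequent reciprocal classes, + + c and pr vg +, are the parental types, so the F1 was + + c / pr vg +.
The two rarest classes, + vg c and pr + +, are the double crossovers. Comparing them with the parentals, only the vg allele has switched, so vg is the middle locus and the order is c – vg – pr.
Crossovers in the c–vg interval produce the single-crossover classes + + + and pr vg c (92 + 69 = 161) plus the double crossovers (9).
RF(c–vg) = (161 + 9) / 2000 = 170/2000 = 0.0850 → 8.5 cM.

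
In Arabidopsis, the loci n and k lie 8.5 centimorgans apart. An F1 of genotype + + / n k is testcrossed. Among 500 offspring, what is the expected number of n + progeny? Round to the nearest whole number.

21

A map distance of 8.5 centimorgans corresponds to a recombination frequency of 0.085.
The F1 is + + / n k, so n + is a recombinant gamete class with expected frequency r/2 = 0.085/2 = 0.0425.
Expected number = 0.0425 × 500 = 21.25 ≈ 21.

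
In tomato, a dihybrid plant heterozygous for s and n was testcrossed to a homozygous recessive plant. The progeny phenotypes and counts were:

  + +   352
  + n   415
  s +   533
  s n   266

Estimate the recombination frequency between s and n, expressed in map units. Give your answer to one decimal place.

The two most frequent classes, + n (415) and s + (533), are the parental types, so the F1 was + n / s +.
The recombinant classes are + + and s n: 352 + 266 = 618.
Recombination frequency = 618/1566 = 0.3946 ≈ 39.5%, i.e. 39.5 map units.

39.5 map units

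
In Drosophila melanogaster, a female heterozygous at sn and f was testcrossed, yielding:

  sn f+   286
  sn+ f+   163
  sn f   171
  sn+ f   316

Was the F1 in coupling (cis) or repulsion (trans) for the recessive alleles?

The two most frequent classes are sn+ f (316) and sn f+ (286); these are the parental (non-recombinant) types.
So the F1 carried sn+ f on one chromosome and sn f+ on the other — the recessive alleles are on opposite chromosomes (trans / repulsion).

trans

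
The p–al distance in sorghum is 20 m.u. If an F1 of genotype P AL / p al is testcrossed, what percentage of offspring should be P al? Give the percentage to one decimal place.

A map distance of 20 m.u. corresponds to a recombination frequency of 0.200.
The F1 is P AL / p al, so P al is a recombinant gamete class with expected frequency r/2 = 0.200/2 = 0.1000.
That is 0.1000 = 10.0% of the progeny.

10.0%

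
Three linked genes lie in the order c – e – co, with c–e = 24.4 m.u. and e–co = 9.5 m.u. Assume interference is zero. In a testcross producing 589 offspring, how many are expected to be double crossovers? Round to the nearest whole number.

Map distances give recombination frequencies of 0.244 and 0.095 for the two intervals.
With no interference, expected double-crossover frequency = 0.244 × 0.095 = 0.02318.
Expected number = 0.02318 × 589 = 13.65 ≈ 14.

14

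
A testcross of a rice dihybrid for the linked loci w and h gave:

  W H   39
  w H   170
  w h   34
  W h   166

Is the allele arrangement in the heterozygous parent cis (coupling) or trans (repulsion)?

The two most frequent classes are W h (166) and w H (170); these are the parental (non-recombinant) types.
So the F1 carried W h on one chromosome and w H on the other — the recessive alleles are on opposite chromosomes (trans / repulsion).

trans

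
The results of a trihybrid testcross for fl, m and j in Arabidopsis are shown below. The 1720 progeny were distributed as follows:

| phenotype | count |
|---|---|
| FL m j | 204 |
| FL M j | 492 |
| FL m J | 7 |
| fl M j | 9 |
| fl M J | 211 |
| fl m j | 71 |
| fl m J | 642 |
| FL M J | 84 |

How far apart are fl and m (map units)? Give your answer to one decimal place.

25.1 map units

The two most frequent reciprocal classes, FL M j and fl m J, are the parental types, so the F1 was FL M j / fl m J.
The two rarest classes, fl M j and FL m J, are the double crossovers. Comparing them with the parentals, only the fl allele has switched, so fl is the middle locus and the order is j – fl – m.
Crossovers in the fl–m interval produce the single-crossover classes FL m j and fl M J (204 + 211 = 415) plus the double crossovers (16).
RF(fl–m) = (415 + 16) / 1720 = 431/1720 = 0.2506 → 25.1 map units.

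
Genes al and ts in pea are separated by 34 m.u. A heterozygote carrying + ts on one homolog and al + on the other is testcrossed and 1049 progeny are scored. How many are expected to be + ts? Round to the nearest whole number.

A map distance of 34 m.u. corresponds to a recombination frequency of 0.340.
The F1 is + ts / al +, so + ts is a parental gamete class with expected frequency (1 − r)/2 = 0.660/2 = 0.3300.
Expected number = 0.3300 × 1049 = 346.17 ≈ 346.

346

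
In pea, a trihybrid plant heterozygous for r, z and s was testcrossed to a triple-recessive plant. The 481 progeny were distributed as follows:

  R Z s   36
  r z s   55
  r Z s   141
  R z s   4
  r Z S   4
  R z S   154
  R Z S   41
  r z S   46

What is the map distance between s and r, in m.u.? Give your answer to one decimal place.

The two most frequent reciprocal classes, R z S and r Z s, are the parental types, so the F1 was R z S / r Z s.
The two rarest classes, R z s and r Z S, are the double crossovers. Comparing them with the parentals, only the s allele has switched, so s is the middle locus and the order is z – s – r.
Crossovers in the s–r interval produce the single-crossover classes r z S and R Z s (46 + 36 = 82) plus the double crossovers (8).
RF(s–r) = (82 + 8) / 481 = 90/481 = 0.1871 → 18.7 m.u.

18.7 m.u.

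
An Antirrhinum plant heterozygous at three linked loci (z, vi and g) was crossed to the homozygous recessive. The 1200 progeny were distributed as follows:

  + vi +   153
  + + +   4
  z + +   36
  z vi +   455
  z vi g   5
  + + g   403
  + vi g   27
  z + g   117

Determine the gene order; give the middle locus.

The two most frequent reciprocal classes, z vi + and + + g, are the parental types, so the F1 was z vi + / + + g.
The two rarest classes, z vi g and + + +, are the double crossovers. Comparing them with the parentals, only the g allele has switched, so g is the middle locus and the order is vi – g – z.

g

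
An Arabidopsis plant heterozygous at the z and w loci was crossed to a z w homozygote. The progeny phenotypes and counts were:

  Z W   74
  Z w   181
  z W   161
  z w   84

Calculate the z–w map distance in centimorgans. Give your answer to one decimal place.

The two most frequent classes, Z w (181) and z W (161), are the parental types, so the F1 was Z w / z W.
The recombinant classes are Z W and z w: 74 + 84 = 158.
Recombination frequency = 158/500 = 0.3160 ≈ 31.6%, i.e. 31.6 centimorgans.

31.6 centimorgans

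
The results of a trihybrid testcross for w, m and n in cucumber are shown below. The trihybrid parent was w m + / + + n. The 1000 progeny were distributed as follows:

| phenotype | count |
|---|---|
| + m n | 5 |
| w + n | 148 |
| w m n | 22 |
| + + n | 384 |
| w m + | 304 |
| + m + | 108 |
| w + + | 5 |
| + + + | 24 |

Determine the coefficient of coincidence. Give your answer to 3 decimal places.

The two rarest classes, w + + and + m n, are the double crossovers. Comparing them with the parentals, only the m allele has switched, so m is the middle locus and the order is w – m – n.
w–m: (256 + 10)/1000 = 0.2660; m–n: (46 + 10)/1000 = 0.0560.
Expected DCO frequency = 0.2660 × 0.0560 ≈ 0.01490; observed = 10/1000 ≈ 0.01000.
Coefficient of coincidence = 0.01000/0.01490 ≈ 0.671.

0.671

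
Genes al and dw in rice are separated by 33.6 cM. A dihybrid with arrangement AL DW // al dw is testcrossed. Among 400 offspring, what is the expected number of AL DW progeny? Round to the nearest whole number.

A map distance of 33.6 cM corresponds to a recombination frequency of 0.336.
The F1 is AL DW / al dw, so AL DW is a parental gamete class with expected frequency (1 − r)/2 = 0.664/2 = 0.3320.
Expected number = 0.3320 × 400 = 132.80 ≈ 133.

133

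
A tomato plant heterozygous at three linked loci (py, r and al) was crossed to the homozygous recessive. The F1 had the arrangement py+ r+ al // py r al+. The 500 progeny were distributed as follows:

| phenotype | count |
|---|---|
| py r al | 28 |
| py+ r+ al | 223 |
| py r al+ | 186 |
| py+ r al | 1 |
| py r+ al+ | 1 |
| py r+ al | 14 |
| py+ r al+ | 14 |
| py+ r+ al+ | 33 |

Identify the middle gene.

r

The two rarest classes, py+ r al and py r+ al+, are the double crossovers. Comparing them with the parentals, only the r allele has switched, so r is the middle locus and the order is al – r – py.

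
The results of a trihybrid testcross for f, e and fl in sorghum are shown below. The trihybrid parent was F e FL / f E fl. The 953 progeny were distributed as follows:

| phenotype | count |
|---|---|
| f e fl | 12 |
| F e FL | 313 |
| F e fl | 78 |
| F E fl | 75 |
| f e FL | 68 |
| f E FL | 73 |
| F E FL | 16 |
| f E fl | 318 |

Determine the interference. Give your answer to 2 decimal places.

0.13

The two rarest classes, F E FL and f e fl, are the double crossovers. Comparing them with the parentals, only the e allele has switched, so e is the middle locus and the order is fl – e – f.
fl–e: (151 + 28)/953 = 0.1878; e–f: (143 + 28)/953 = 0.1794.
Expected DCO frequency = 0.1878 × 0.1794 ≈ 0.03369; observed = 28/953 ≈ 0.02938.
Coefficient of coincidence = 0.02938/0.03369 ≈ 0.87; interference = 1 − 0.87 = 0.13.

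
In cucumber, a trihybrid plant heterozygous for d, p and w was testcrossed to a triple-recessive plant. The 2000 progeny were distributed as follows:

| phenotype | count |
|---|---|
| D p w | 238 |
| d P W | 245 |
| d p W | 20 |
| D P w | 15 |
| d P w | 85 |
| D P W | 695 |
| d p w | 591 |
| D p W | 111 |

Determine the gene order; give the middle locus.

The two most frequent reciprocal classes, d p w and D P W, are the parental types, so the F1 was d p w / D P W.
The two rarest classes, d p W and D P w, are the double crossovers. Comparing them with the parentals, only the w allele has switched, so w is the middle locus and the order is p – w – d.

w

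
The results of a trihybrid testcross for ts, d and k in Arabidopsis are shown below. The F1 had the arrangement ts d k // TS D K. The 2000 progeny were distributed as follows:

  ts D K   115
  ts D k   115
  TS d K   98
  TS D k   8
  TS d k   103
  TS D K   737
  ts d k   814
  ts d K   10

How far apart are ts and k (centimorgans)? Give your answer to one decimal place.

The two rarest classes, ts d K and TS D k, are the double crossovers. Comparing them with the parentals, only the k allele has switched, so k is the middle locus and the order is ts – k – d.
Crossovers in the ts–k interval produce the single-crossover classes TS d k and ts D K (103 + 115 = 218) plus the double crossovers (18).
RF(ts–k) = (218 + 18) / 2000 = 236/2000 = 0.1180 → 11.8 centimorgans.

11.8 centimorgans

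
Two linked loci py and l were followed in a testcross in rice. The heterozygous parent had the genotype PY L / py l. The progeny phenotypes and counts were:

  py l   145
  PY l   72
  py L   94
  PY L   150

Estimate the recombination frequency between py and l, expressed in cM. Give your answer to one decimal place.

36.0 cM

The recombinant classes are PY l and py L: 72 + 94 = 166.
Recombination frequency = 166/461 = 0.3601 ≈ 36.0%, i.e. 36.0 cM.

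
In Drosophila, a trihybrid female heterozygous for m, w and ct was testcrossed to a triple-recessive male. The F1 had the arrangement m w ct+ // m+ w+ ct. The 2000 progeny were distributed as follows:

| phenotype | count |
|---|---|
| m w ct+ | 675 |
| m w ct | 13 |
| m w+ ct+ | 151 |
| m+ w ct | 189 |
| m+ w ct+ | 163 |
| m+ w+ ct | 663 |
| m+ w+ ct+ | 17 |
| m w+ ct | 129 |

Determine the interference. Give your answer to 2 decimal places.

0.50

The two rarest classes, m w ct and m+ w+ ct+, are the double crossovers. Comparing them with the parentals, only the ct allele has switched, so ct is the middle locus and the order is w – ct – m.
w–ct: (340 + 30)/2000 = 0.1850; ct–m: (292 + 30)/2000 = 0.1610.
Expected DCO frequency = 0.1850 × 0.1610 ≈ 0.02978; observed = 30/2000 ≈ 0.01500.
Coefficient of coincidence = 0.01500/0.02978 ≈ 0.50; interference = 1 − 0.50 = 0.50.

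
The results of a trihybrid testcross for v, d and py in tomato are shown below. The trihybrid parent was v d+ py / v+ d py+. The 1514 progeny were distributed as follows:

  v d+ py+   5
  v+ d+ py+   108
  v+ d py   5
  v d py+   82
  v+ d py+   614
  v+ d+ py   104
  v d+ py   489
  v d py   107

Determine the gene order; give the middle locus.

py

The two rarest classes, v d+ py+ and v+ d py, are the double crossovers. Comparing them with the parentals, only the py allele has switched, so py is the middle locus and the order is v – py – d.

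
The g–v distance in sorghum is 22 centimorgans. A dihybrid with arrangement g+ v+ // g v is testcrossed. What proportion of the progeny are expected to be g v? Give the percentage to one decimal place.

39.0%

A map distance of 22 centimorgans corresponds to a recombination frequency of 0.220.
The F1 is g+ v+ / g v, so g v is a parental gamete class with expected frequency (1 − r)/2 = 0.780/2 = 0.3900.
That is 0.3900 = 39.0% of the progeny.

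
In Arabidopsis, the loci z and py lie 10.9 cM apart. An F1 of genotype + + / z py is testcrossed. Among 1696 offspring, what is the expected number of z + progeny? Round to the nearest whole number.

A map distance of 10.9 cM corresponds to a recombination frequency of 0.109.
The F1 is + + / z py, so z + is a recombinant gamete class with expected frequency r/2 = 0.109/2 = 0.0545.
Expected number = 0.0545 × 1696 = 92.43 ≈ 92.

92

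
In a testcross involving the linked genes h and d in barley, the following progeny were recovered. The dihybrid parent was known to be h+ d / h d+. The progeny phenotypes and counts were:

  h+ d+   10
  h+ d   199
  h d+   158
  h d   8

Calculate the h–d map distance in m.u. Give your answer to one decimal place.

The recombinant classes are h+ d+ and h d: 10 + 8 = 18.
Recombination frequency = 18/375 = 0.0480 ≈ 4.8%, i.e. 4.8 m.u.

4.8 m.u.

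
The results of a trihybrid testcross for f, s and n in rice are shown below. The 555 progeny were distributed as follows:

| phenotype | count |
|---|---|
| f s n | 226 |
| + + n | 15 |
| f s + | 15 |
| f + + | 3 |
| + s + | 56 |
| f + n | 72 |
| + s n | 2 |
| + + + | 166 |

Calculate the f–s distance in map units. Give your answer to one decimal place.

24.0 map units

The two most frequent reciprocal classes, + + + and f s n, are the parental types, so the F1 was + + + / f s n.
The two rarest classes, f + + and + s n, are the double crossovers. Comparing them with the parentals, only the f allele has switched, so f is the middle locus and the order is s – f – n.
Crossovers in the s–f interval produce the single-crossover classes + s + and f + n (56 + 72 = 128) plus the double crossovers (5).
RF(s–f) = (128 + 5) / 555 = 133/555 = 0.2396 → 24.0 map units.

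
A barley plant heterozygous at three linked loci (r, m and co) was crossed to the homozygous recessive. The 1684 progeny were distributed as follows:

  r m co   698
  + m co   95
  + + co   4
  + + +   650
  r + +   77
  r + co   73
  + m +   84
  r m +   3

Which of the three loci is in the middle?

co

The two most frequent reciprocal classes, + + + and r m co, are the parental types, so the F1 was + + + / r m co.
The two rarest classes, + + co and r m +, are the double crossovers. Comparing them with the parentals, only the co allele has switched, so co is the middle locus and the order is r – co – m.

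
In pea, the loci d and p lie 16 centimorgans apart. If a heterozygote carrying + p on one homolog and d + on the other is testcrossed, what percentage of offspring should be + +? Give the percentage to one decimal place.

8.0%

A map distance of 16 centimorgans corresponds to a recombination frequency of 0.160.
The F1 is + p / d +, so + + is a recombinant gamete class with expected frequency r/2 = 0.160/2 = 0.0800.
That is 0.0800 = 8.0% of the progeny.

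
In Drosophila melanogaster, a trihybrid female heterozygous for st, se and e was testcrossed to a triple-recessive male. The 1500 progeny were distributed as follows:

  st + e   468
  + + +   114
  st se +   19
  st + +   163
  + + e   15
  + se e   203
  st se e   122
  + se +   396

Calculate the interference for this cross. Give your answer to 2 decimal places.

The two most frequent reciprocal classes, + se + and st + e, are the parental types, so the F1 was + se + / st + e.
The two rarest classes, st se + and + + e, are the double crossovers. Comparing them with the parentals, only the st allele has switched, so st is the middle locus and the order is e – st – se.
e–st: (366 + 34)/1500 = 0.2667; st–se: (236 + 34)/1500 = 0.1800.
Expected DCO frequency = 0.2667 × 0.1800 ≈ 0.04801; observed = 34/1500 ≈ 0.02267.
Coefficient of coincidence = 0.02267/0.04801 ≈ 0.47; interference = 1 − 0.47 = 0.53.

0.53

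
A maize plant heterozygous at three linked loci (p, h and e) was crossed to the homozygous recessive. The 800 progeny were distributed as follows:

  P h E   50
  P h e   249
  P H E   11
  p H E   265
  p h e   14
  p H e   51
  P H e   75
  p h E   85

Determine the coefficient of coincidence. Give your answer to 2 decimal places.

The two most frequent reciprocal classes, p H E and P h e, are the parental types, so the F1 was p H E / P h e.
The two rarest classes, P H E and p h e, are the double crossovers. Comparing them with the parentals, only the p allele has switched, so p is the middle locus and the order is h – p – e.
h–p: (160 + 25)/800 = 0.2313; p–e: (101 + 25)/800 = 0.1575.
Expected DCO frequency = 0.2313 × 0.1575 ≈ 0.03643; observed = 25/800 ≈ 0.03125.
Coefficient of coincidence = 0.03125/0.03643 ≈ 0.86.

0.86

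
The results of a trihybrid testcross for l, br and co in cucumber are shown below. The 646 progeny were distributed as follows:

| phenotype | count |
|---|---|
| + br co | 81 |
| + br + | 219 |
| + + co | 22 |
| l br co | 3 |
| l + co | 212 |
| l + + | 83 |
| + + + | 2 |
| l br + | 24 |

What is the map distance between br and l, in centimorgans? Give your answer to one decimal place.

7.9 centimorgans

The two most frequent reciprocal classes, l + co and + br +, are the parental types, so the F1 was l + co / + br +.
The two rarest classes, l br co and + + +, are the double crossovers. Comparing them with the parentals, only the br allele has switched, so br is the middle locus and the order is co – br – l.
Crossovers in the br–l interval produce the single-crossover classes + + co and l br + (22 + 24 = 46) plus the double crossovers (5).
RF(br–l) = (46 + 5) / 646 = 51/646 = 0.0789 → 7.9 centimorgans.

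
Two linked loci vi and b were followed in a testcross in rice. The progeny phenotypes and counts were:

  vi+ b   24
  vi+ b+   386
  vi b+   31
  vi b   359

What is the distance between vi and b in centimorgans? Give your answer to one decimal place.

6.9 centimorgans

The two most frequent classes, vi+ b+ (386) and vi b (359), are the parental types, so the F1 was vi+ b+ / vi b.
The recombinant classes are vi+ b and vi b+: 24 + 31 = 55.
Recombination frequency = 55/800 = 0.0688 ≈ 6.9%, i.e. 6.9 centimorgans.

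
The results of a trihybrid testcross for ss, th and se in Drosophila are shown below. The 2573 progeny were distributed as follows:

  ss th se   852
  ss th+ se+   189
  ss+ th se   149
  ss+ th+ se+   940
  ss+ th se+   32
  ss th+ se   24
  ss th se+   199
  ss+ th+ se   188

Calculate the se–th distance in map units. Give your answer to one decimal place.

17.2 map units

The two most frequent reciprocal classes, ss th se and ss+ th+ se+, are the parental types, so the F1 was ss th se / ss+ th+ se+.
The two rarest classes, ss th+ se and ss+ th se+, are the double crossovers. Comparing them with the parentals, only the th allele has switched, so th is the middle locus and the order is ss – th – se.
Crossovers in the th–se interval produce the single-crossover classes ss th se+ and ss+ th+ se (199 + 188 = 387) plus the double crossovers (56).
RF(th–se) = (387 + 56) / 2573 = 443/2573 = 0.1722 → 17.2 map units.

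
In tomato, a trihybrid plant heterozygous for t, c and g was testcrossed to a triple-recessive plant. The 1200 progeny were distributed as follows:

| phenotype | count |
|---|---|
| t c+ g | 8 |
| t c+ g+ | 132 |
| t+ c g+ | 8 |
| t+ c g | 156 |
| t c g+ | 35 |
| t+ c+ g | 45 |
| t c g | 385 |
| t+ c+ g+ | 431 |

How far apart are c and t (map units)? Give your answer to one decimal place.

The two most frequent reciprocal classes, t+ c+ g+ and t c g, are the parental types, so the F1 was t+ c+ g+ / t c g.
The two rarest classes, t+ c g+ and t c+ g, are the double crossovers. Comparing them with the parentals, only the c allele has switched, so c is the middle locus and the order is t – c – g.
Crossovers in the t–c interval produce the single-crossover classes t c+ g+ and t+ c g (132 + 156 = 288) plus the double crossovers (16).
RF(t–c) = (288 + 16) / 1200 = 304/1200 = 0.2533 → 25.3 map units.

25.3 map units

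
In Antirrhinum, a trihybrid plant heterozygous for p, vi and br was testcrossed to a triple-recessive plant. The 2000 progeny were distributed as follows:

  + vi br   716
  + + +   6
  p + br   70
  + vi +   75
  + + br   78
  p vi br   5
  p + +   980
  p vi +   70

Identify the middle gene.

The two most frequent reciprocal classes, p + + and + vi br, are the parental types, so the F1 was p + + / + vi br.
The two rarest classes, + + + and p vi br, are the double crossovers. Comparing them with the parentals, only the p allele has switched, so p is the middle locus and the order is vi – p – br.

p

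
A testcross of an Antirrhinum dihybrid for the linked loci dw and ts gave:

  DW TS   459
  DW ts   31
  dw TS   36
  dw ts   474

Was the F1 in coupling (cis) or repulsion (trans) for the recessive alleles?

cis

The two most frequent classes are DW TS (459) and dw ts (474); these are the parental (non-recombinant) types.
So the F1 carried DW TS on one chromosome and dw ts on the other — the recessive alleles are on the same chromosome (cis / coupling).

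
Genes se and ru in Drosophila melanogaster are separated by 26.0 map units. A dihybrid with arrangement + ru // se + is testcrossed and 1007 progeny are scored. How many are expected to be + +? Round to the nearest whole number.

A map distance of 26.0 map units corresponds to a recombination frequency of 0.260.
The F1 is + ru / se +, so + + is a recombinant gamete class with expected frequency r/2 = 0.260/2 = 0.1300.
Expected number = 0.1300 × 1007 = 130.91 ≈ 131.

131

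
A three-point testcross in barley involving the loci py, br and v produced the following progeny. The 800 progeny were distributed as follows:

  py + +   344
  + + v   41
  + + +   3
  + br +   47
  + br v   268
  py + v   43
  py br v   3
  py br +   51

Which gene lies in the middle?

The two most frequent reciprocal classes, + br v and py + +, are the parental types, so the F1 was + br v / py + +.
The two rarest classes, py br v and + + +, are the double crossovers. Comparing them with the parentals, only the py allele has switched, so py is the middle locus and the order is br – py – v.

py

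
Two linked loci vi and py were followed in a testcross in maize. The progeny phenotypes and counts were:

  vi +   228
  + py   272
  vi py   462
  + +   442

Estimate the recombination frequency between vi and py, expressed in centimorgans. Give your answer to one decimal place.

The two most frequent classes, + + (442) and vi py (462), are the parental types, so the F1 was + + / vi py.
The recombinant classes are + py and vi +: 272 + 228 = 500.
Recombination frequency = 500/1404 = 0.3561 ≈ 35.6%, i.e. 35.6 centimorgans.

35.6 centimorgans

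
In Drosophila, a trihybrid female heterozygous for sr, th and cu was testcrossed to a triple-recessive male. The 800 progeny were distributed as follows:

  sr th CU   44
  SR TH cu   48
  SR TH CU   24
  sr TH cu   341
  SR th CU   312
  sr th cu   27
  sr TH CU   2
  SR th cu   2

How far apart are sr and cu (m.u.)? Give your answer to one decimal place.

12.0 m.u.

The two most frequent reciprocal classes, SR th CU and sr TH cu, are the parental types, so the F1 was SR th CU / sr TH cu.
The two rarest classes, SR th cu and sr TH CU, are the double crossovers. Comparing them with the parentals, only the cu allele has switched, so cu is the middle locus and the order is th – cu – sr.
Crossovers in the cu–sr interval produce the single-crossover classes sr th CU and SR TH cu (44 + 48 = 92) plus the double crossovers (4).
RF(cu–sr) = (92 + 4) / 800 = 96/800 = 0.1200 → 12.0 m.u.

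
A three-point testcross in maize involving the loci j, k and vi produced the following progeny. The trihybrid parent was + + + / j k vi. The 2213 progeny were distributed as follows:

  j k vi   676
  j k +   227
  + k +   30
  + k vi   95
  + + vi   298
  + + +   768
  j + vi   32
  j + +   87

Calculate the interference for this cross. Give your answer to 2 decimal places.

The two rarest classes, + k + and j + vi, are the double crossovers. Comparing them with the parentals, only the k allele has switched, so k is the middle locus and the order is j – k – vi.
j–k: (182 + 62)/2213 = 0.1103; k–vi: (525 + 62)/2213 = 0.2653.
Expected DCO frequency = 0.1103 × 0.2653 ≈ 0.02926; observed = 62/2213 ≈ 0.02802.
Coefficient of coincidence = 0.02802/0.02926 ≈ 0.96; interference = 1 − 0.96 = 0.04.

0.04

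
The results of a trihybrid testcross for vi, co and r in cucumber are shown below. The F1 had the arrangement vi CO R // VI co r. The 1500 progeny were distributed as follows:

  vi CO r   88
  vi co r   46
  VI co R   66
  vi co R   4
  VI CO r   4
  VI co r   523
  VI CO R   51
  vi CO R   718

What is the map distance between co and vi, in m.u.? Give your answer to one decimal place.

7.0 m.u.

The two rarest classes, vi co R and VI CO r, are the double crossovers. Comparing them with the parentals, only the co allele has switched, so co is the middle locus and the order is vi – co – r.
Crossovers in the vi–co interval produce the single-crossover classes VI CO R and vi co r (51 + 46 = 97) plus the double crossovers (8).
RF(vi–co) = (97 + 8) / 1500 = 105/1500 = 0.0700 → 7.0 m.u.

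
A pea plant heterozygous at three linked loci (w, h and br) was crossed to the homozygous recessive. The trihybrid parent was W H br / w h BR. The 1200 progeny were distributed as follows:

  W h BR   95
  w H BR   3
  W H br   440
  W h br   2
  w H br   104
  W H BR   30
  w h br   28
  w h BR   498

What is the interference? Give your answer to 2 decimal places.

0.53

The two rarest classes, W h br and w H BR, are the double crossovers. Comparing them with the parentals, only the h allele has switched, so h is the middle locus and the order is w – h – br.
w–h: (199 + 5)/1200 = 0.1700; h–br: (58 + 5)/1200 = 0.0525.
Expected DCO frequency = 0.1700 × 0.0525 ≈ 0.00893; observed = 5/1200 ≈ 0.00417.
Coefficient of coincidence = 0.00417/0.00893 ≈ 0.47; interference = 1 − 0.47 = 0.53.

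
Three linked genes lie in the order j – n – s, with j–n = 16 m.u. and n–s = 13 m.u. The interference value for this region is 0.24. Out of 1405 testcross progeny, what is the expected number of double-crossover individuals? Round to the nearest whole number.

Map distances give recombination frequencies of 0.160 and 0.130 for the two intervals.
With interference 0.24 (so coincidence = 0.76), expected double-crossover frequency = 0.160 × 0.130 × 0.76 = 0.01581.
Expected number = 0.01581 × 1405 = 22.21 ≈ 22.

22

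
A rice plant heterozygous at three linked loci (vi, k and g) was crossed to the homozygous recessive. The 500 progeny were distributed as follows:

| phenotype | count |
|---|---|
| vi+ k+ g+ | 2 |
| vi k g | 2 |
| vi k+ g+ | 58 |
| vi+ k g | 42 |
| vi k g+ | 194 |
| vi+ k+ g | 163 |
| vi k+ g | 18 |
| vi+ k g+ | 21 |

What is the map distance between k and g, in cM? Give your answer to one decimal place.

20.8 cM

The two most frequent reciprocal classes, vi+ k+ g and vi k g+, are the parental types, so the F1 was vi+ k+ g / vi k g+.
The two rarest classes, vi+ k+ g+ and vi k g, are the double crossovers. Comparing them with the parentals, only the g allele has switched, so g is the middle locus and the order is vi – g – k.
Crossovers in the g–k interval produce the single-crossover classes vi+ k g and vi k+ g+ (42 + 58 = 100) plus the double crossovers (4).
RF(g–k) = (100 + 4) / 500 = 104/500 = 0.2080 → 20.8 cM.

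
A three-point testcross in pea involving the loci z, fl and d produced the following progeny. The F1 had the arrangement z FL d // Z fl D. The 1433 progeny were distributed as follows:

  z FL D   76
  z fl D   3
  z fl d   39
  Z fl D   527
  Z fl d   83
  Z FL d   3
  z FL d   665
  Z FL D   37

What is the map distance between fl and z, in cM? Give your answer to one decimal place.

The two rarest classes, Z FL d and z fl D, are the double crossovers. Comparing them with the parentals, only the z allele has switched, so z is the middle locus and the order is fl – z – d.
Crossovers in the fl–z interval produce the single-crossover classes z fl d and Z FL D (39 + 37 = 76) plus the double crossovers (6).
RF(fl–z) = (76 + 6) / 1433 = 82/1433 = 0.0572 → 5.7 cM.

5.7 cM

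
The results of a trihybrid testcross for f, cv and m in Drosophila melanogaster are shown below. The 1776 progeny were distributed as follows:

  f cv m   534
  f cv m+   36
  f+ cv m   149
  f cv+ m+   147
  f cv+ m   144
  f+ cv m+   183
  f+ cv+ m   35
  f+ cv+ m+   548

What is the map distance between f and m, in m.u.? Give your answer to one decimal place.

20.7 m.u.

The two most frequent reciprocal classes, f+ cv+ m+ and f cv m, are the parental types, so the F1 was f+ cv+ m+ / f cv m.
The two rarest classes, f+ cv+ m and f cv m+, are the double crossovers. Comparing them with the parentals, only the m allele has switched, so m is the middle locus and the order is cv – m – f.
Crossovers in the m–f interval produce the single-crossover classes f cv+ m+ and f+ cv m (147 + 149 = 296) plus the double crossovers (71).
RF(m–f) = (296 + 71) / 1776 = 367/1776 = 0.2066 → 20.7 m.u.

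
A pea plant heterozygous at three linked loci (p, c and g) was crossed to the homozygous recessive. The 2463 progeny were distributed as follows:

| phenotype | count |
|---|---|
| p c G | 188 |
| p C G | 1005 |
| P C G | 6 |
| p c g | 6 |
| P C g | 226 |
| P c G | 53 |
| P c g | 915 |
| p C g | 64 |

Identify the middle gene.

p

The two most frequent reciprocal classes, p C G and P c g, are the parental types, so the F1 was p C G / P c g.
The two rarest classes, P C G and p c g, are the double crossovers. Comparing them with the parentals, only the p allele has switched, so p is the middle locus and the order is g – p – c.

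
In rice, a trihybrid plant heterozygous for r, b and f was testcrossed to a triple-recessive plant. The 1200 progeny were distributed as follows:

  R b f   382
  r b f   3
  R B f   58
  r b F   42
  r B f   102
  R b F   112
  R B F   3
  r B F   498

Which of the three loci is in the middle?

r

The two most frequent reciprocal classes, r B F and R b f, are the parental types, so the F1 was r B F / R b f.
The two rarest classes, R B F and r b f, are the double crossovers. Comparing them with the parentals, only the r allele has switched, so r is the middle locus and the order is b – r – f.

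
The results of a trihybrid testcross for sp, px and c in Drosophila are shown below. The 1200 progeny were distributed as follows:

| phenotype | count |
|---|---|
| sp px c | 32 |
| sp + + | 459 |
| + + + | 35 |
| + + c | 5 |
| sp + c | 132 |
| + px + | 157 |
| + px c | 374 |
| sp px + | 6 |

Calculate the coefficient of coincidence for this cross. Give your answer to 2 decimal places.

The two most frequent reciprocal classes, sp + + and + px c, are the parental types, so the F1 was sp + + / + px c.
The two rarest classes, sp px + and + + c, are the double crossovers. Comparing them with the parentals, only the px allele has switched, so px is the middle locus and the order is c – px – sp.
c–px: (289 + 11)/1200 = 0.2500; px–sp: (67 + 11)/1200 = 0.0650.
Expected DCO frequency = 0.2500 × 0.0650 ≈ 0.01625; observed = 11/1200 ≈ 0.00917.
Coefficient of coincidence = 0.00917/0.01625 ≈ 0.56.

0.56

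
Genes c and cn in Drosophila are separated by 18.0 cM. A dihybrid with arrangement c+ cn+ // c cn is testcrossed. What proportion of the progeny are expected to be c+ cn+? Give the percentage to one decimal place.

41.0%

A map distance of 18.0 cM corresponds to a recombination frequency of 0.180.
The F1 is c+ cn+ / c cn, so c+ cn+ is a parental gamete class with expected frequency (1 − r)/2 = 0.820/2 = 0.4100.
That is 0.4100 = 41.0% of the progeny.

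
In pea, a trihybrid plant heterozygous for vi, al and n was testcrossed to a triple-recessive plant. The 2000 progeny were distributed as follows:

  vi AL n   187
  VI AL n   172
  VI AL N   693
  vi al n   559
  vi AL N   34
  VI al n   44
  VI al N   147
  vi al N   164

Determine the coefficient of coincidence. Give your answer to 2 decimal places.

The two most frequent reciprocal classes, VI AL N and vi al n, are the parental types, so the F1 was VI AL N / vi al n.
The two rarest classes, vi AL N and VI al n, are the double crossovers. Comparing them with the parentals, only the vi allele has switched, so vi is the middle locus and the order is n – vi – al.
n–vi: (336 + 78)/2000 = 0.2070; vi–al: (334 + 78)/2000 = 0.2060.
Expected DCO frequency = 0.2070 × 0.2060 ≈ 0.04264; observed = 78/2000 ≈ 0.03900.
Coefficient of coincidence = 0.03900/0.04264 ≈ 0.91.

0.91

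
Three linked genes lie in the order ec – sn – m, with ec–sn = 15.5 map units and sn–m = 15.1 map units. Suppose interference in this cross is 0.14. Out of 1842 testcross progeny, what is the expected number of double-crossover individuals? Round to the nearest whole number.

37

Map distances give recombination frequencies of 0.155 and 0.151 for the two intervals.
With interference 0.14 (so coincidence = 0.86), expected double-crossover frequency = 0.155 × 0.151 × 0.86 = 0.02013.
Expected number = 0.02013 × 1842 = 37.08 ≈ 37.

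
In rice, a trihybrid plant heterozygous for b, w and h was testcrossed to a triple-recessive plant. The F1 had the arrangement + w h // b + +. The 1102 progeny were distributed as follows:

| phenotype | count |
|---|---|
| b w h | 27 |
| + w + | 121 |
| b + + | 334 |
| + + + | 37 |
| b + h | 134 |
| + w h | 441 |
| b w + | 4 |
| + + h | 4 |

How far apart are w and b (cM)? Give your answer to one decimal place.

The two rarest classes, + + h and b w +, are the double crossovers. Comparing them with the parentals, only the w allele has switched, so w is the middle locus and the order is b – w – h.
Crossovers in the b–w interval produce the single-crossover classes b w h and + + + (27 + 37 = 64) plus the double crossovers (8).
RF(b–w) = (64 + 8) / 1102 = 72/1102 = 0.0653 → 6.5 cM.

6.5 cM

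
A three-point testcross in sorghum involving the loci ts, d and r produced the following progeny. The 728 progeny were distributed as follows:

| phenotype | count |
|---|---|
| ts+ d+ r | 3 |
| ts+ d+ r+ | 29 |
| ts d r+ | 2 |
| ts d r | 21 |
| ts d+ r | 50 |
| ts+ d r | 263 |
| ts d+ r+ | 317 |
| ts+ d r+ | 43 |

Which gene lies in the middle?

The two most frequent reciprocal classes, ts d+ r+ and ts+ d r, are the parental types, so the F1 was ts d+ r+ / ts+ d r.
The two rarest classes, ts d r+ and ts+ d+ r, are the double crossovers. Comparing them with the parentals, only the d allele has switched, so d is the middle locus and the order is r – d – ts.

d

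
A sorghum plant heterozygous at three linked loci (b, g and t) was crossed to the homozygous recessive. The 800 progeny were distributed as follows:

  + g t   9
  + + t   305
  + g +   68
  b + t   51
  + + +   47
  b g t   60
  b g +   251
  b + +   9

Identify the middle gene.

g

The two most frequent reciprocal classes, b g + and + + t, are the parental types, so the F1 was b g + / + + t.
The two rarest classes, b + + and + g t, are the double crossovers. Comparing them with the parentals, only the g allele has switched, so g is the middle locus and the order is t – g – b.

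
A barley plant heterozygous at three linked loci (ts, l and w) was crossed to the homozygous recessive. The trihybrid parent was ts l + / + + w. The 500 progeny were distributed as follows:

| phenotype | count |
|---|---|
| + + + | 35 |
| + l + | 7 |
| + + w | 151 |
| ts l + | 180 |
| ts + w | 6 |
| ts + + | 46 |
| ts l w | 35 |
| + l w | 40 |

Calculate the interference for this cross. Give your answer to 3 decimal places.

0.209

The two rarest classes, + l + and ts + w, are the double crossovers. Comparing them with the parentals, only the ts allele has switched, so ts is the middle locus and the order is l – ts – w.
l–ts: (86 + 13)/500 = 0.1980; ts–w: (70 + 13)/500 = 0.1660.
Expected DCO frequency = 0.1980 × 0.1660 ≈ 0.03287; observed = 13/500 ≈ 0.02600.
Coefficient of coincidence = 0.02600/0.03287 ≈ 0.791; interference = 1 − 0.791 = 0.209.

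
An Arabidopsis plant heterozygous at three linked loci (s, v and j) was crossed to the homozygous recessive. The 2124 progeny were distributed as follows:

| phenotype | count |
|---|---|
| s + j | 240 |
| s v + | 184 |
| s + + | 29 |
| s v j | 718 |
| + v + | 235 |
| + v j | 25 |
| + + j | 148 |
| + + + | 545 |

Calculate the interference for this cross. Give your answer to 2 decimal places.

0.44

The two most frequent reciprocal classes, + + + and s v j, are the parental types, so the F1 was + + + / s v j.
The two rarest classes, s + + and + v j, are the double crossovers. Comparing them with the parentals, only the s allele has switched, so s is the middle locus and the order is v – s – j.
v–s: (475 + 54)/2124 = 0.2491; s–j: (332 + 54)/2124 = 0.1817.
Expected DCO frequency = 0.2491 × 0.1817 ≈ 0.04526; observed = 54/2124 ≈ 0.02542.
Coefficient of coincidence = 0.02542/0.04526 ≈ 0.56; interference = 1 − 0.56 = 0.44.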